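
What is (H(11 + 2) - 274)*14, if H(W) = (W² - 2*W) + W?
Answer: -1652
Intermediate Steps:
H(W) = W² - W
(H(11 + 2) - 274)*14 = ((11 + 2)*(-1 + (11 + 2)) - 274)*14 = (13*(-1 + 13) - 274)*14 = (13*12 - 274)*14 = (156 - 274)*14 = -118*14 = -1652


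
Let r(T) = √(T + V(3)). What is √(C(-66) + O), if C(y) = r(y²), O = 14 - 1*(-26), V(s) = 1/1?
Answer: √(40 + √4357) ≈ 10.296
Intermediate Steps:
V(s) = 1
O = 40 (O = 14 + 26 = 40)
r(T) = √(1 + T) (r(T) = √(T + 1) = √(1 + T))
C(y) = √(1 + y²)
√(C(-66) + O) = √(√(1 + (-66)²) + 40) = √(√(1 + 4356) + 40) = √(√4357 + 40) = √(40 + √4357)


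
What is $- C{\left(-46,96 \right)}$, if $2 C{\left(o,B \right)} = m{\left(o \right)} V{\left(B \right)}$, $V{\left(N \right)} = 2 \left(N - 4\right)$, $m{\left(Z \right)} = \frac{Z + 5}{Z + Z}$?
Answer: $-41$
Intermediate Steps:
$m{\left(Z \right)} = \frac{5 + Z}{2 Z}$
$V{\left(N \right)} = -8 + 2 N$ ($V{\left(N \right)} = 2 \left(-4 + N\right) = -8 + 2 N$)
$C{\left(o,B \right)} = \frac{\left(-8 + 2 B\right) \left(5 + o\right)}{4 o}$ ($C{\left(o,B \right)} = \frac{\frac{5 + o}{2 o} \left(-8 + 2 B\right)}{2} = \frac{\frac{1}{2} \frac{1}{o} \left(-8 + 2 B\right) \left(5 + o\right)}{2} = \frac{\left(-8 + 2 B\right) \left(5 + o\right)}{4 o}$)
$- C{\left(-46,96 \right)} = - \frac{\left(-4 + 96\right) \left(5 - 46\right)}{2 \left(-46\right)} = - \frac{\left(-1\right) 92 \left(-41\right)}{2 \cdot 46} = \left(-1\right) 41 = -41$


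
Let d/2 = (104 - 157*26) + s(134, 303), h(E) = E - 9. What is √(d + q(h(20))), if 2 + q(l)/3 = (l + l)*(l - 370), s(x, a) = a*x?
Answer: 2*√12387 ≈ 222.59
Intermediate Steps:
h(E) = -9 + E
d = 73248 (d = 2*((104 - 157*26) + 303*134) = 2*((104 - 4082) + 40602) = 2*(-3978 + 40602) = 2*36624 = 73248)
q(l) = -6 + 6*l*(-370 + l) (q(l) = -6 + 3*((l + l)*(l - 370)) = -6 + 3*((2*l)*(-370 + l)) = -6 + 3*(2*l*(-370 + l)) = -6 + 6*l*(-370 + l))
√(d + q(h(20))) = √(73248 + (-6 - 2220*(-9 + 20) + 6*(-9 + 20)²)) = √(73248 + (-6 - 2220*11 + 6*11²)) = √(73248 + (-6 - 24420 + 6*121)) = √(73248 + (-6 - 24420 + 726)) = √(73248 - 23700) = √49548 = 2*√12387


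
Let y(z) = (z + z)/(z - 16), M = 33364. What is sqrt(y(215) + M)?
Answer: sqrt(1321333334)/199 ≈ 182.66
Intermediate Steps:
y(z) = 2*z/(-16 + z) (y(z) = (2*z)/(-16 + z) = 2*z/(-16 + z))
sqrt(y(215) + M) = sqrt(2*215/(-16 + 215) + 33364) = sqrt(2*215/199 + 33364) = sqrt(2*215*(1/199) + 33364) = sqrt(430/199 + 33364) = sqrt(6639866/199) = sqrt(1321333334)/199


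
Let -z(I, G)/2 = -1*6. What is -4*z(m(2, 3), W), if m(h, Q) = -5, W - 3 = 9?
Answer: -48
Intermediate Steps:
W = 12 (W = 3 + 9 = 12)
z(I, G) = 12 (z(I, G) = -(-2)*6 = -2*(-6) = 12)
-4*z(m(2, 3), W) = -4*12 = -48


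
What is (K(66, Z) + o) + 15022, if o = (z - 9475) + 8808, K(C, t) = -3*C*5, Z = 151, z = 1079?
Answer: 14444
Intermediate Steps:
K(C, t) = -15*C
o = 412 (o = (1079 - 9475) + 8808 = -8396 + 8808 = 412)
(K(66, Z) + o) + 15022 = (-15*66 + 412) + 15022 = (-990 + 412) + 15022 = -578 + 15022 = 14444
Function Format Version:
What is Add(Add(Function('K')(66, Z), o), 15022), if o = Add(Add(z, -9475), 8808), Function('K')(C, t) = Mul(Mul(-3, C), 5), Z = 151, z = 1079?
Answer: 14444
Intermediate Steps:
Function('K')(C, t) = Mul(-15, C)
o = 412 (o = Add(Add(1079, -9475), 8808) = Add(-8396, 8808) = 412)
Add(Add(Function('K')(66, Z), o), 15022) = Add(Add(Mul(-15, 66), 412), 15022) = Add(Add(-990, 412), 15022) = Add(-578, 15022) = 14444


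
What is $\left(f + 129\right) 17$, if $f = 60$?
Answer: $3213$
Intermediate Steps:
$\left(f + 129\right) 17 = \left(60 + 129\right) 17 = 189 \cdot 17 = 3213$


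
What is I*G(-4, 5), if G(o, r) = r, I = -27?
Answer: -135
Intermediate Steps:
I*G(-4, 5) = -27*5 = -135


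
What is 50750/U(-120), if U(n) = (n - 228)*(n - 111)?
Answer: 125/198 ≈ 0.63131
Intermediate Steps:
U(n) = (-228 + n)*(-111 + n)
50750/U(-120) = 50750/(25308 + (-120)² - 339*(-120)) = 50750/(25308 + 14400 + 40680) = 50750/80388 = 50750*(1/80388) = 125/198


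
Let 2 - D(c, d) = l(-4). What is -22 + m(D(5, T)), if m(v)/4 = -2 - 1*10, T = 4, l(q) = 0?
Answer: -70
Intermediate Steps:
D(c, d) = 2 (D(c, d) = 2 - 1*0 = 2 + 0 = 2)
m(v) = -48 (m(v) = 4*(-2 - 1*10) = 4*(-2 - 10) = 4*(-12) = -48)
-22 + m(D(5, T)) = -22 - 48 = -70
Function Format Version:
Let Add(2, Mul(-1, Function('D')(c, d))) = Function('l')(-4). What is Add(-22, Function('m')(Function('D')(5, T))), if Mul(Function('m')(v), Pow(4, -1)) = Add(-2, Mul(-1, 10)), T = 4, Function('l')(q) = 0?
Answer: -70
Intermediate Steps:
Function('D')(c, d) = 2 (Function('D')(c, d) = Add(2, Mul(-1, 0)) = Add(2, 0) = 2)
Function('m')(v) = -48 (Function('m')(v) = Mul(4, Add(-2, Mul(-1, 10))) = Mul(4, Add(-2, -10)) = Mul(4, -12) = -48)
Add(-22, Function('m')(Function('D')(5, T))) = Add(-22, -48) = -70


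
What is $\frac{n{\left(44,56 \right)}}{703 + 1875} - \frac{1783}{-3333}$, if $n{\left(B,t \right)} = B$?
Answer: $\frac{2371613}{4296237} \approx 0.55202$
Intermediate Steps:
$\frac{n{\left(44,56 \right)}}{703 + 1875} - \frac{1783}{-3333} = \frac{44}{703 + 1875} - \frac{1783}{-3333} = \frac{44}{2578} - - \frac{1783}{3333} = 44 \cdot \frac{1}{2578} + \frac{1783}{3333} = \frac{22}{1289} + \frac{1783}{3333} = \frac{2371613}{4296237}$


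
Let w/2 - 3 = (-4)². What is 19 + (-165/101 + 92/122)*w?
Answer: -88863/6161 ≈ -14.423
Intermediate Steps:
w = 38 (w = 6 + 2*(-4)² = 6 + 2*16 = 6 + 32 = 38)
19 + (-165/101 + 92/122)*w = 19 + (-165/101 + 92/122)*38 = 19 + (-165*1/101 + 92*(1/122))*38 = 19 + (-165/101 + 46/61)*38 = 19 - 5419/6161*38 = 19 - 205922/6161 = -88863/6161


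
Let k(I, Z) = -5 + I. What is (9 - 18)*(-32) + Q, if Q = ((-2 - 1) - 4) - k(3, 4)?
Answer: 283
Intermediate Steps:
Q = -5 (Q = ((-2 - 1) - 4) - (-5 + 3) = (-3 - 4) - 1*(-2) = -7 + 2 = -5)
(9 - 18)*(-32) + Q = (9 - 18)*(-32) - 5 = -9*(-32) - 5 = 288 - 5 = 283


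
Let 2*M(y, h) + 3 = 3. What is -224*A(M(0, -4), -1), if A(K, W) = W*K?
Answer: 0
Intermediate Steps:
M(y, h) = 0 (M(y, h) = -3/2 + (½)*3 = -3/2 + 3/2 = 0)
A(K, W) = K*W
-224*A(M(0, -4), -1) = -0*(-1) = -224*0 = 0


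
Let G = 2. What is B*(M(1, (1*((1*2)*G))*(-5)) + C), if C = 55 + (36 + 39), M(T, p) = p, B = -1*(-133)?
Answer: 14630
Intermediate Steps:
B = 133
C = 130 (C = 55 + 75 = 130)
B*(M(1, (1*((1*2)*G))*(-5)) + C) = 133*((1*((1*2)*2))*(-5) + 130) = 133*((1*(2*2))*(-5) + 130) = 133*((1*4)*(-5) + 130) = 133*(4*(-5) + 130) = 133*(-20 + 130) = 133*110 = 14630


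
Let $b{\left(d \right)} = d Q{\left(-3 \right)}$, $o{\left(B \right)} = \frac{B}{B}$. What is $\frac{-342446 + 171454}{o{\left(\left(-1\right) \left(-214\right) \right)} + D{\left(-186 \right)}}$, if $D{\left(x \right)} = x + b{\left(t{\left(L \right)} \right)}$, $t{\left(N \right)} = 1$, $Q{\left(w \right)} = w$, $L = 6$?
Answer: $\frac{42748}{47} \approx 909.53$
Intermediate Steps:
$o{\left(B \right)} = 1$
$b{\left(d \right)} = - 3 d$ ($b{\left(d \right)} = d \left(-3\right) = - 3 d$)
$D{\left(x \right)} = -3 + x$ ($D{\left(x \right)} = x - 3 = -3 + x$)
$\frac{-342446 + 171454}{o{\left(\left(-1\right) \left(-214\right) \right)} + D{\left(-186 \right)}} = \frac{-342446 + 171454}{1 - 189} = - \frac{170992}{1 - 189} = - \frac{170992}{-188} = \left(-170992\right) \left(- \frac{1}{188}\right) = \frac{42748}{47}$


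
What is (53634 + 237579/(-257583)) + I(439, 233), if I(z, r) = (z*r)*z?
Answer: 3860106732654/85861 ≈ 4.4958e+7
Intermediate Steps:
I(z, r) = r*z**2 (I(z, r) = (r*z)*z = r*z**2)
(53634 + 237579/(-257583)) + I(439, 233) = (53634 + 237579/(-257583)) + 233*439**2 = (53634 + 237579*(-1/257583)) + 233*192721 = (53634 - 79193/85861) + 44903993 = 4604989681/85861 + 44903993 = 3860106732654/85861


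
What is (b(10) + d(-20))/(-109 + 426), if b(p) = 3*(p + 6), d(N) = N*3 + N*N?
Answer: 388/317 ≈ 1.2240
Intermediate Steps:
d(N) = N² + 3*N (d(N) = 3*N + N² = N² + 3*N)
b(p) = 18 + 3*p (b(p) = 3*(6 + p) = 18 + 3*p)
(b(10) + d(-20))/(-109 + 426) = ((18 + 3*10) - 20*(3 - 20))/(-109 + 426) = ((18 + 30) - 20*(-17))/317 = (48 + 340)*(1/317) = 388*(1/317) = 388/317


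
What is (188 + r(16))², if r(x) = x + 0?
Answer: 41616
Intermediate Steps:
r(x) = x
(188 + r(16))² = (188 + 16)² = 204² = 41616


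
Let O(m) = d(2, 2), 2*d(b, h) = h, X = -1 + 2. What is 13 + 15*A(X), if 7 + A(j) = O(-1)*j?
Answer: -77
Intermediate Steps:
X = 1
d(b, h) = h/2
O(m) = 1 (O(m) = (½)*2 = 1)
A(j) = -7 + j (A(j) = -7 + 1*j = -7 + j)
13 + 15*A(X) = 13 + 15*(-7 + 1) = 13 + 15*(-6) = 13 - 90 = -77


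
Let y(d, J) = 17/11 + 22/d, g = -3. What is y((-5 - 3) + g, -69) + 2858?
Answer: 31433/11 ≈ 2857.5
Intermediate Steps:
y(d, J) = 17/11 + 22/d (y(d, J) = 17*(1/11) + 22/d = 17/11 + 22/d)
y((-5 - 3) + g, -69) + 2858 = (17/11 + 22/((-5 - 3) - 3)) + 2858 = (17/11 + 22/(-8 - 3)) + 2858 = (17/11 + 22/(-11)) + 2858 = (17/11 + 22*(-1/11)) + 2858 = (17/11 - 2) + 2858 = -5/11 + 2858 = 31433/11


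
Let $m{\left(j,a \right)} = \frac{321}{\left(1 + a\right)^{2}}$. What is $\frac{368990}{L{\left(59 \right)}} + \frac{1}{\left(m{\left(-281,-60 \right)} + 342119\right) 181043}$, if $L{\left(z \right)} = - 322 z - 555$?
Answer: $- \frac{79556866327761735207}{4215765758714480240} \approx -18.871$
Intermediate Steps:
$m{\left(j,a \right)} = \frac{321}{\left(1 + a\right)^{2}}$
$L{\left(z \right)} = -555 - 322 z$
$\frac{368990}{L{\left(59 \right)}} + \frac{1}{\left(m{\left(-281,-60 \right)} + 342119\right) 181043} = \frac{368990}{-555 - 18998} + \frac{1}{\left(\frac{321}{\left(1 - 60\right)^{2}} + 342119\right) 181043} = \frac{368990}{-555 - 18998} + \frac{1}{\frac{321}{3481} + 342119} \cdot \frac{1}{181043} = \frac{368990}{-19553} + \frac{1}{321 \cdot \frac{1}{3481} + 342119} \cdot \frac{1}{181043} = 368990 \left(- \frac{1}{19553}\right) + \frac{1}{\frac{321}{3481} + 342119} \cdot \frac{1}{181043} = - \frac{368990}{19553} + \frac{1}{\frac{1190916560}{3481}} \cdot \frac{1}{181043} = - \frac{368990}{19553} + \frac{3481}{1190916560} \cdot \frac{1}{181043} = - \frac{368990}{19553} + \frac{3481}{215607106772080} = - \frac{79556866327761735207}{4215765758714480240}$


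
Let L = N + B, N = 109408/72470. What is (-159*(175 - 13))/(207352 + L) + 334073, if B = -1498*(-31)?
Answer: 1536089796387856/4598067677 ≈ 3.3407e+5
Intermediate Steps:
B = 46438
N = 54704/36235 (N = 109408*(1/72470) = 54704/36235 ≈ 1.5097)
L = 1682735634/36235 (L = 54704/36235 + 46438 = 1682735634/36235 ≈ 46440.)
(-159*(175 - 13))/(207352 + L) + 334073 = (-159*(175 - 13))/(207352 + 1682735634/36235) + 334073 = (-159*162)/(9196135354/36235) + 334073 = -25758*36235/9196135354 + 334073 = -466670565/4598067677 + 334073 = 1536089796387856/4598067677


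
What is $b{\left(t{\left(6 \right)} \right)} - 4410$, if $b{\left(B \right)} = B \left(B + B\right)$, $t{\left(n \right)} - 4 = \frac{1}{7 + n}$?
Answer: $- \frac{739672}{169} \approx -4376.8$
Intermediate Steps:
$t{\left(n \right)} = 4 + \frac{1}{7 + n}$
$b{\left(B \right)} = 2 B^{2}$ ($b{\left(B \right)} = B 2 B = 2 B^{2}$)
$b{\left(t{\left(6 \right)} \right)} - 4410 = 2 \left(\frac{29 + 4 \cdot 6}{7 + 6}\right)^{2} - 4410 = 2 \left(\frac{29 + 24}{13}\right)^{2} - 4410 = 2 \left(\frac{1}{13} \cdot 53\right)^{2} - 4410 = 2 \left(\frac{53}{13}\right)^{2} - 4410 = 2 \cdot \frac{2809}{169} - 4410 = \frac{5618}{169} - 4410 = - \frac{739672}{169}$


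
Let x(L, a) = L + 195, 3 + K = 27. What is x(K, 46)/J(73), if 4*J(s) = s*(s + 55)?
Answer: 3/32 ≈ 0.093750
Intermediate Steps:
K = 24 (K = -3 + 27 = 24)
J(s) = s*(55 + s)/4 (J(s) = (s*(s + 55))/4 = (s*(55 + s))/4 = s*(55 + s)/4)
x(L, a) = 195 + L
x(K, 46)/J(73) = (195 + 24)/(((1/4)*73*(55 + 73))) = 219/(((1/4)*73*128)) = 219/2336 = 219*(1/2336) = 3/32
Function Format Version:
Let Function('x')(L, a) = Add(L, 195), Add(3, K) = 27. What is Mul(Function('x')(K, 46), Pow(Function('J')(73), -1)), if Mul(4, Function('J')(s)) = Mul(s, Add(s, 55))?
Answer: Rational(3, 32) ≈ 0.093750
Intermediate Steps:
K = 24 (K = Add(-3, 27) = 24)
Function('J')(s) = Mul(Rational(1, 4), s, Add(55, s)) (Function('J')(s) = Mul(Rational(1, 4), Mul(s, Add(s, 55))) = Mul(Rational(1, 4), Mul(s, Add(55, s))) = Mul(Rational(1, 4), s, Add(55, s)))
Function('x')(L, a) = Add(195, L)
Mul(Function('x')(K, 46), Pow(Function('J')(73), -1)) = Mul(Add(195, 24), Pow(Mul(Rational(1, 4), 73, Add(55, 73)), -1)) = Mul(219, Pow(Mul(Rational(1, 4), 73, 128), -1)) = Mul(219, Pow(2336, -1)) = Mul(219, Rational(1, 2336)) = Rational(3, 32)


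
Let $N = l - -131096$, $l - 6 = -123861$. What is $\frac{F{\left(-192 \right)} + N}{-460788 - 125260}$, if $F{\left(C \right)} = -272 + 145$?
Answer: $- \frac{3557}{293024} \approx -0.012139$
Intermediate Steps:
$l = -123855$ ($l = 6 - 123861 = -123855$)
$F{\left(C \right)} = -127$
$N = 7241$ ($N = -123855 - -131096 = -123855 + 131096 = 7241$)
$\frac{F{\left(-192 \right)} + N}{-460788 - 125260} = \frac{-127 + 7241}{-460788 - 125260} = \frac{7114}{-586048} = 7114 \left(- \frac{1}{586048}\right) = - \frac{3557}{293024}$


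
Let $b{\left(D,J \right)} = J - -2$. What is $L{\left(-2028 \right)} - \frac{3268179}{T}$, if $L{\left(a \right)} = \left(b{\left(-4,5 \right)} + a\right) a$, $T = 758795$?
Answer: $\frac{3109984813281}{758795} \approx 4.0986 \cdot 10^{6}$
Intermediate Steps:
$b{\left(D,J \right)} = 2 + J$ ($b{\left(D,J \right)} = J + 2 = 2 + J$)
$L{\left(a \right)} = a \left(7 + a\right)$ ($L{\left(a \right)} = \left(\left(2 + 5\right) + a\right) a = \left(7 + a\right) a = a \left(7 + a\right)$)
$L{\left(-2028 \right)} - \frac{3268179}{T} = - 2028 \left(7 - 2028\right) - \frac{3268179}{758795} = \left(-2028\right) \left(-2021\right) - 3268179 \cdot \frac{1}{758795} = 4098588 - \frac{3268179}{758795} = \frac{3109984813281}{758795}$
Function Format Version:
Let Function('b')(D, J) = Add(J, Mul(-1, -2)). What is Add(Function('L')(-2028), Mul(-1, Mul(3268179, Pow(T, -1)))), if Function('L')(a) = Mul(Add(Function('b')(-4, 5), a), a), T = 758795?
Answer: Rational(3109984813281, 758795) ≈ 4.0986e+6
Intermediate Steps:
Function('b')(D, J) = Add(2, J) (Function('b')(D, J) = Add(J, 2) = Add(2, J))
Function('L')(a) = Mul(a, Add(7, a)) (Function('L')(a) = Mul(Add(Add(2, 5), a), a) = Mul(Add(7, a), a) = Mul(a, Add(7, a)))
Add(Function('L')(-2028), Mul(-1, Mul(3268179, Pow(T, -1)))) = Add(Mul(-2028, Add(7, -2028)), Mul(-1, Mul(3268179, Pow(758795, -1)))) = Add(Mul(-2028, -2021), Mul(-1, Mul(3268179, Rational(1, 758795)))) = Add(4098588, Mul(-1, Rational(3268179, 758795))) = Add(4098588, Rational(-3268179, 758795)) = Rational(3109984813281, 758795)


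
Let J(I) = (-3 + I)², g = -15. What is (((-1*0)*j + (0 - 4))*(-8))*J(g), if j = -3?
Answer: 10368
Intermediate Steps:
(((-1*0)*j + (0 - 4))*(-8))*J(g) = ((-1*0*(-3) + (0 - 4))*(-8))*(-3 - 15)² = ((0*(-3) - 4)*(-8))*(-18)² = ((0 - 4)*(-8))*324 = -4*(-8)*324 = 32*324 = 10368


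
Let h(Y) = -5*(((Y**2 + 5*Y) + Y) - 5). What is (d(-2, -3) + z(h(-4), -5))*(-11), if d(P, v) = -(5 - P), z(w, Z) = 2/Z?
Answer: 407/5 ≈ 81.400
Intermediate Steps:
h(Y) = 25 - 30*Y - 5*Y**2 (h(Y) = -5*((Y**2 + 6*Y) - 5) = -5*(-5 + Y**2 + 6*Y) = 25 - 30*Y - 5*Y**2)
d(P, v) = -5 + P
(d(-2, -3) + z(h(-4), -5))*(-11) = ((-5 - 2) + 2/(-5))*(-11) = (-7 + 2*(-1/5))*(-11) = (-7 - 2/5)*(-11) = -37/5*(-11) = 407/5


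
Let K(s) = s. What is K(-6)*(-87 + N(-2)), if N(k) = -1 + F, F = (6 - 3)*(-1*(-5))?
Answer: 438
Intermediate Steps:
F = 15 (F = 3*5 = 15)
N(k) = 14 (N(k) = -1 + 15 = 14)
K(-6)*(-87 + N(-2)) = -6*(-87 + 14) = -6*(-73) = 438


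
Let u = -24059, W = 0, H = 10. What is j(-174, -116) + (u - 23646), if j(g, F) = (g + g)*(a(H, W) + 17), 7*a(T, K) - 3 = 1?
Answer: -376739/7 ≈ -53820.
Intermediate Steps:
a(T, K) = 4/7 (a(T, K) = 3/7 + (⅐)*1 = 3/7 + ⅐ = 4/7)
j(g, F) = 246*g/7 (j(g, F) = (g + g)*(4/7 + 17) = (2*g)*(123/7) = 246*g/7)
j(-174, -116) + (u - 23646) = (246/7)*(-174) + (-24059 - 23646) = -42804/7 - 47705 = -376739/7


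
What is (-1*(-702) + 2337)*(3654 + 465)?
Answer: 12517641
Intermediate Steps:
(-1*(-702) + 2337)*(3654 + 465) = (702 + 2337)*4119 = 3039*4119 = 12517641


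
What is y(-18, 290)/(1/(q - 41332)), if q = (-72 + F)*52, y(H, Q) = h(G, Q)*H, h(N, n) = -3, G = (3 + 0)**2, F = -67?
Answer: -2622240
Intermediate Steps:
G = 9 (G = 3**2 = 9)
y(H, Q) = -3*H
q = -7228 (q = (-72 - 67)*52 = -139*52 = -7228)
y(-18, 290)/(1/(q - 41332)) = (-3*(-18))/(1/(-7228 - 41332)) = 54/(1/(-48560)) = 54/(-1/48560) = 54*(-48560) = -2622240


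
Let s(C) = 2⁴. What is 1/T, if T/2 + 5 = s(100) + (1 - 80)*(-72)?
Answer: 1/11398 ≈ 8.7735e-5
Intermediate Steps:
s(C) = 16
T = 11398 (T = -10 + 2*(16 + (1 - 80)*(-72)) = -10 + 2*(16 - 79*(-72)) = -10 + 2*(16 + 5688) = -10 + 2*5704 = -10 + 11408 = 11398)
1/T = 1/11398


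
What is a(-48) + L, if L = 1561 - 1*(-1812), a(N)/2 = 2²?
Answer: 3381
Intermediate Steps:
a(N) = 8 (a(N) = 2*2² = 2*4 = 8)
L = 3373 (L = 1561 + 1812 = 3373)
a(-48) + L = 8 + 3373 = 3381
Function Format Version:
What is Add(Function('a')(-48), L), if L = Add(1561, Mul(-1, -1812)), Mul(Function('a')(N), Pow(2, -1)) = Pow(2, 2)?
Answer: 3381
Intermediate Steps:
Function('a')(N) = 8 (Function('a')(N) = Mul(2, Pow(2, 2)) = Mul(2, 4) = 8)
L = 3373 (L = Add(1561, 1812) = 3373)
Add(Function('a')(-48), L) = Add(8, 3373) = 3381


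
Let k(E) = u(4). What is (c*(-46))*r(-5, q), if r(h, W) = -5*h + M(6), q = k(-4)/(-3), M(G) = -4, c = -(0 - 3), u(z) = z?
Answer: -2898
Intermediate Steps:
k(E) = 4
c = 3 (c = -1*(-3) = 3)
q = -4/3 (q = 4/(-3) = 4*(-⅓) = -4/3 ≈ -1.3333)
r(h, W) = -4 - 5*h (r(h, W) = -5*h - 4 = -4 - 5*h)
(c*(-46))*r(-5, q) = (3*(-46))*(-4 - 5*(-5)) = -138*(-4 + 25) = -138*21 = -2898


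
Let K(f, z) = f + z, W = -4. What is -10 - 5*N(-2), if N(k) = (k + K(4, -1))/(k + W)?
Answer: -55/6 ≈ -9.1667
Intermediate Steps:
N(k) = (3 + k)/(-4 + k) (N(k) = (k + (4 - 1))/(k - 4) = (k + 3)/(-4 + k) = (3 + k)/(-4 + k))
-10 - 5*N(-2) = -10 - 5*(3 - 2)/(-4 - 2) = -10 - 5/(-6) = -10 - (-5)/6 = -10 - 5*(-1/6) = -10 + 5/6 = -55/6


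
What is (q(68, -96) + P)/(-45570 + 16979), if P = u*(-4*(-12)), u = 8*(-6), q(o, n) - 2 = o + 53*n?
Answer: 7322/28591 ≈ 0.25609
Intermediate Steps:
q(o, n) = 2 + o + 53*n (q(o, n) = 2 + (o + 53*n) = 2 + o + 53*n)
u = -48
P = -2304 (P = -(-192)*(-12) = -48*48 = -2304)
(q(68, -96) + P)/(-45570 + 16979) = ((2 + 68 + 53*(-96)) - 2304)/(-45570 + 16979) = ((2 + 68 - 5088) - 2304)/(-28591) = (-5018 - 2304)*(-1/28591) = -7322*(-1/28591) = 7322/28591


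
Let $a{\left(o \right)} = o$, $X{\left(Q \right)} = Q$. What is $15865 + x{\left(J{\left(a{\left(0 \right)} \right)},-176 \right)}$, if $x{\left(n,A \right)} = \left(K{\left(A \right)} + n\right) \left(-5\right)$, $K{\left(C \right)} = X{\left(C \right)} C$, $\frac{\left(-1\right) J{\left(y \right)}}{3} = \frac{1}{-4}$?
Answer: $- \frac{556075}{4} \approx -1.3902 \cdot 10^{5}$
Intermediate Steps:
$J{\left(y \right)} = \frac{3}{4}$ ($J{\left(y \right)} = - \frac{3}{-4} = \left(-3\right) \left(- \frac{1}{4}\right) = \frac{3}{4}$)
$K{\left(C \right)} = C^{2}$ ($K{\left(C \right)} = C C = C^{2}$)
$x{\left(n,A \right)} = - 5 n - 5 A^{2}$ ($x{\left(n,A \right)} = \left(A^{2} + n\right) \left(-5\right) = \left(n + A^{2}\right) \left(-5\right) = - 5 n - 5 A^{2}$)
$15865 + x{\left(J{\left(a{\left(0 \right)} \right)},-176 \right)} = 15865 - \left(\frac{15}{4} + 5 \left(-176\right)^{2}\right) = 15865 - \frac{619535}{4} = - \frac{556075}{4}$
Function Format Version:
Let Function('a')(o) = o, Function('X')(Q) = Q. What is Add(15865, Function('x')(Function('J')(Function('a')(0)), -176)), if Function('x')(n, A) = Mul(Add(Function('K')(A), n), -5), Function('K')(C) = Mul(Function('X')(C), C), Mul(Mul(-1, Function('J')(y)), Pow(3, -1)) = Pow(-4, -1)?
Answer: Rational(-556075, 4) ≈ -1.3902e+5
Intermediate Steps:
Function('J')(y) = Rational(3, 4) (Function('J')(y) = Mul(-3, Pow(-4, -1)) = Mul(-3, Rational(-1, 4)) = Rational(3, 4))
Function('K')(C) = Pow(C, 2) (Function('K')(C) = Mul(C, C) = Pow(C, 2))
Function('x')(n, A) = Add(Mul(-5, n), Mul(-5, Pow(A, 2))) (Function('x')(n, A) = Mul(Add(Pow(A, 2), n), -5) = Mul(Add(n, Pow(A, 2)), -5) = Add(Mul(-5, n), Mul(-5, Pow(A, 2))))
Add(15865, Function('x')(Function('J')(Function('a')(0)), -176)) = Add(15865, Add(Mul(-5, Rational(3, 4)), Mul(-5, Pow(-176, 2)))) = Add(15865, Add(Rational(-15, 4), Mul(-5, 30976))) = Add(15865, Add(Rational(-15, 4), -154880)) = Add(15865, Rational(-619535, 4)) = Rational(-556075, 4)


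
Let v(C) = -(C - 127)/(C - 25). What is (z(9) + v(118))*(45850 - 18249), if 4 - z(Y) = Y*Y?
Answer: -65800784/31 ≈ -2.1226e+6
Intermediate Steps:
z(Y) = 4 - Y² (z(Y) = 4 - Y*Y = 4 - Y²)
v(C) = -(-127 + C)/(-25 + C)
(z(9) + v(118))*(45850 - 18249) = ((4 - 1*9²) + (127 - 1*118)/(-25 + 118))*(45850 - 18249) = ((4 - 1*81) + (127 - 118)/93)*27601 = ((4 - 81) + (1/93)*9)*27601 = (-77 + 3/31)*27601 = -2384/31*27601 = -65800784/31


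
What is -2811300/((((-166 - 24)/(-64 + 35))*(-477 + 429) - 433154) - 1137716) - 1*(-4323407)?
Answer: 3939866225363/911287 ≈ 4.3234e+6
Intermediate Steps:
-2811300/((((-166 - 24)/(-64 + 35))*(-477 + 429) - 433154) - 1137716) - 1*(-4323407) = -2811300/((-190/(-29)*(-48) - 433154) - 1137716) + 4323407 = -2811300/((-190*(-1/29)*(-48) - 433154) - 1137716) + 4323407 = -2811300/(((190/29)*(-48) - 433154) - 1137716) + 4323407 = -2811300/((-9120/29 - 433154) - 1137716) + 4323407 = -2811300/(-12570586/29 - 1137716) + 4323407 = -2811300/(-45564350/29) + 4323407 = -2811300*(-29/45564350) + 4323407 = 1630554/911287 + 4323407 = 3939866225363/911287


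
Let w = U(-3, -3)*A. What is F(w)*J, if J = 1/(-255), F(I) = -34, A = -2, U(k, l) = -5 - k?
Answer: 2/15 ≈ 0.13333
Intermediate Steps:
w = 4 (w = (-5 - 1*(-3))*(-2) = (-5 + 3)*(-2) = -2*(-2) = 4)
J = -1/255 ≈ -0.0039216
F(w)*J = -34*(-1/255) = 2/15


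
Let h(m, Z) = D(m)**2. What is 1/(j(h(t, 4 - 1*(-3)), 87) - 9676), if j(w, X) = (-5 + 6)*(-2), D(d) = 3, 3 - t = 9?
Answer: -1/9678 ≈ -0.00010333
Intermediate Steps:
t = -6 (t = 3 - 1*9 = 3 - 9 = -6)
h(m, Z) = 9 (h(m, Z) = 3**2 = 9)
j(w, X) = -2 (j(w, X) = 1*(-2) = -2)
1/(j(h(t, 4 - 1*(-3)), 87) - 9676) = 1/(-2 - 9676) = 1/(-9678) = -1/9678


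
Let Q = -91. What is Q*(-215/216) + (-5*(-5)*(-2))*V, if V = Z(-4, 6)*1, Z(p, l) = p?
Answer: 62765/216 ≈ 290.58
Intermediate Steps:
V = -4 (V = -4*1 = -4)
Q*(-215/216) + (-5*(-5)*(-2))*V = -(-19565)/216 + (-5*(-5)*(-2))*(-4) = -(-19565)/216 + (25*(-2))*(-4) = -91*(-215/216) - 50*(-4) = 19565/216 + 200 = 62765/216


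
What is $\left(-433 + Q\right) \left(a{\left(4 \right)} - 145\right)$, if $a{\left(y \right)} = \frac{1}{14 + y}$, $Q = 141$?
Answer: $\frac{380914}{9} \approx 42324.0$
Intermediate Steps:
$\left(-433 + Q\right) \left(a{\left(4 \right)} - 145\right) = \left(-433 + 141\right) \left(\frac{1}{14 + 4} - 145\right) = - 292 \left(\frac{1}{18} - 145\right) = \left(-292\right) \left(- \frac{2609}{18}\right) = \frac{380914}{9}$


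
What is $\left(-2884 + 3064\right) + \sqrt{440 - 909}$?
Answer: $180 + i \sqrt{469} \approx 180.0 + 21.656 i$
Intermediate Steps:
$\left(-2884 + 3064\right) + \sqrt{440 - 909} = 180 + \sqrt{-469} = 180 + i \sqrt{469}$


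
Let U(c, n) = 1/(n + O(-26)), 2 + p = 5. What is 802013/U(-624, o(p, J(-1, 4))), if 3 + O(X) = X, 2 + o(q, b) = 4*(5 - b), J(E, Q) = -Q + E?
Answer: 7218117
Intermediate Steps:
J(E, Q) = E - Q
p = 3 (p = -2 + 5 = 3)
o(q, b) = 18 - 4*b (o(q, b) = -2 + 4*(5 - b) = -2 + (20 - 4*b) = 18 - 4*b)
O(X) = -3 + X
U(c, n) = 1/(-29 + n) (U(c, n) = 1/(n + (-3 - 26)) = 1/(n - 29) = 1/(-29 + n))
802013/U(-624, o(p, J(-1, 4))) = 802013/(1/(-29 + (18 - 4*(-1 - 1*4)))) = 802013/(1/(-29 + (18 - 4*(-1 - 4)))) = 802013/(1/(-29 + (18 - 4*(-5)))) = 802013/(1/(-29 + (18 + 20))) = 802013/(1/(-29 + 38)) = 802013/(1/9) = 802013/(⅑) = 802013*9 = 7218117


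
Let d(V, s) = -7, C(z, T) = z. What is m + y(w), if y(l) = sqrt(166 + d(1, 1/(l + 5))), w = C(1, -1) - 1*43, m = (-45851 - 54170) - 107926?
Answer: -207947 + sqrt(159) ≈ -2.0793e+5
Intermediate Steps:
m = -207947 (m = -100021 - 107926 = -207947)
w = -42 (w = 1 - 1*43 = 1 - 43 = -42)
y(l) = sqrt(159) (y(l) = sqrt(166 - 7) = sqrt(159))
m + y(w) = -207947 + sqrt(159)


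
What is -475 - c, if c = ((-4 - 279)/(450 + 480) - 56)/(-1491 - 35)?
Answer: -674162863/1419180 ≈ -475.04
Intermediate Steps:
c = 52363/1419180 (c = (-283/930 - 56)/(-1526) = (-283*1/930 - 56)*(-1/1526) = (-283/930 - 56)*(-1/1526) = -52363/930*(-1/1526) = 52363/1419180 ≈ 0.036897)
-475 - c = -475 - 1*52363/1419180 = -475 - 52363/1419180 = -674162863/1419180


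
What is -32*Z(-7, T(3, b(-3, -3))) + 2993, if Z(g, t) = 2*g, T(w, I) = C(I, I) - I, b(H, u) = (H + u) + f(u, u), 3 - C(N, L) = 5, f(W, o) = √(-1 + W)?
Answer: 3441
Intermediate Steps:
C(N, L) = -2 (C(N, L) = 3 - 1*5 = 3 - 5 = -2)
b(H, u) = H + u + √(-1 + u) (b(H, u) = (H + u) + √(-1 + u) = H + u + √(-1 + u))
T(w, I) = -2 - I
-32*Z(-7, T(3, b(-3, -3))) + 2993 = -64*(-7) + 2993 = -32*(-14) + 2993 = 448 + 2993 = 3441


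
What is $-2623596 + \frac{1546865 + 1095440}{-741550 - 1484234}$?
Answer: $- \frac{5839560641569}{2225784} \approx -2.6236 \cdot 10^{6}$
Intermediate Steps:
$-2623596 + \frac{1546865 + 1095440}{-741550 - 1484234} = -2623596 + \frac{2642305}{-2225784} = -2623596 + 2642305 \left(- \frac{1}{2225784}\right) = -2623596 - \frac{2642305}{2225784} = - \frac{5839560641569}{2225784}$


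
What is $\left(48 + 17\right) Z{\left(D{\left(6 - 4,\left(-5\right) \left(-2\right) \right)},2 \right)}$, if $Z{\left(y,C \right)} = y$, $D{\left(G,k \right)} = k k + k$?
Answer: $7150$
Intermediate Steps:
$D{\left(G,k \right)} = k + k^{2}$ ($D{\left(G,k \right)} = k^{2} + k = k + k^{2}$)
$\left(48 + 17\right) Z{\left(D{\left(6 - 4,\left(-5\right) \left(-2\right) \right)},2 \right)} = \left(48 + 17\right) \left(-5\right) \left(-2\right) \left(1 - -10\right) = 65 \cdot 10 \left(1 + 10\right) = 65 \cdot 10 \cdot 11 = 65 \cdot 110 = 7150$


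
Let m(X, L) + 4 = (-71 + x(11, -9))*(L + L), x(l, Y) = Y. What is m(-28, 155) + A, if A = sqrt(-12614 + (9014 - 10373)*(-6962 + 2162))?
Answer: -24804 + sqrt(6510586) ≈ -22252.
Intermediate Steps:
A = sqrt(6510586) (A = sqrt(-12614 - 1359*(-4800)) = sqrt(-12614 + 6523200) = sqrt(6510586) ≈ 2551.6)
m(X, L) = -4 - 160*L (m(X, L) = -4 + (-71 - 9)*(L + L) = -4 - 160*L)
m(-28, 155) + A = (-4 - 160*155) + sqrt(6510586) = (-4 - 24800) + sqrt(6510586) = -24804 + sqrt(6510586)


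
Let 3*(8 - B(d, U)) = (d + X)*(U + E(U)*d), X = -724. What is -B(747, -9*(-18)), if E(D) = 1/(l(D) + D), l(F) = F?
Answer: 135181/108 ≈ 1251.7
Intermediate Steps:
E(D) = 1/(2*D) (E(D) = 1/(D + D) = 1/(2*D))
B(d, U) = 8 - (-724 + d)*(U + d/(2*U))/3 (B(d, U) = 8 - (d - 724)*(U + (1/(2*U))*d)/3 = 8 - (-724 + d)*(U + d/(2*U))/3)
-B(747, -9*(-18)) = -(-1*747² + 724*747 + 2*(-9*(-18))*(24 + 724*(-9*(-18)) - 1*(-9*(-18))*747))/(6*((-9*(-18)))) = -(-1*558009 + 540828 + 2*162*(24 + 724*162 - 1*162*747))/(6*162) = -(-558009 + 540828 + 2*162*(24 + 117288 - 121014))/(6*162) = -(-558009 + 540828 + 2*162*(-3702))/(6*162) = -(-558009 + 540828 - 1199448)/(6*162) = -(-1216629)/(6*162) = -1*(-135181/108) = 135181/108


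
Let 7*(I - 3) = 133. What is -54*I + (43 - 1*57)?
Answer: -1202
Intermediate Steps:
I = 22 (I = 3 + (⅐)*133 = 3 + 19 = 22)
-54*I + (43 - 1*57) = -54*22 + (43 - 1*57) = -1188 + (43 - 57) = -1188 - 14 = -1202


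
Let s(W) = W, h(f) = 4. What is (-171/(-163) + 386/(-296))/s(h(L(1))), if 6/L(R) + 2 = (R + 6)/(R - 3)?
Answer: -6151/96496 ≈ -0.063744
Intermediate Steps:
L(R) = 6/(-2 + (6 + R)/(-3 + R)) (L(R) = 6/(-2 + (R + 6)/(R - 3)) = 6/(-2 + (6 + R)/(-3 + R)))
(-171/(-163) + 386/(-296))/s(h(L(1))) = (-171/(-163) + 386/(-296))/4 = (-171*(-1/163) + 386*(-1/296))*(¼) = (171/163 - 193/148)*(¼) = -6151/24124*¼ = -6151/96496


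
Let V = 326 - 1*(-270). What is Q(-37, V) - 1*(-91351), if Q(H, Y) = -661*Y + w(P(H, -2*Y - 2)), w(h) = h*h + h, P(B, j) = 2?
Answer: -302599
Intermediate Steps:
V = 596 (V = 326 + 270 = 596)
w(h) = h + h² (w(h) = h² + h = h + h²)
Q(H, Y) = 6 - 661*Y (Q(H, Y) = -661*Y + 2*(1 + 2) = -661*Y + 2*3 = -661*Y + 6 = 6 - 661*Y)
Q(-37, V) - 1*(-91351) = (6 - 661*596) - 1*(-91351) = (6 - 393956) + 91351 = -393950 + 91351 = -302599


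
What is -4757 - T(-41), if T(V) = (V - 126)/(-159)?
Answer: -756530/159 ≈ -4758.0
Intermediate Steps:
T(V) = 42/53 - V/159 (T(V) = -(-126 + V)/159 = 42/53 - V/159)
-4757 - T(-41) = -4757 - (42/53 - 1/159*(-41)) = -4757 - (42/53 + 41/159) = -4757 - 1*167/159 = -4757 - 167/159 = -756530/159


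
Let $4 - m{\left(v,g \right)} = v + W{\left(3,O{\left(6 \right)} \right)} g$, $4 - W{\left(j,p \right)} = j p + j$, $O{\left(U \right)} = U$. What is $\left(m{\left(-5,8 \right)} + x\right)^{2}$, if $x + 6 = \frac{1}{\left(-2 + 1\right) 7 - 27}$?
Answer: $\frac{22325625}{1156} \approx 19313.0$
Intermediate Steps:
$W{\left(j,p \right)} = 4 - j - j p$ ($W{\left(j,p \right)} = 4 - \left(j p + j\right) = 4 - \left(j + j p\right) = 4 - j - j p$)
$m{\left(v,g \right)} = 4 - v + 17 g$ ($m{\left(v,g \right)} = 4 - \left(v + \left(4 - 3 - 3 \cdot 6\right) g\right) = 4 - \left(v + \left(4 - 3 - 18\right) g\right) = 4 - \left(v - 17 g\right) = 4 + \left(- v + 17 g\right) = 4 - v + 17 g$)
$x = - \frac{205}{34}$ ($x = -6 + \frac{1}{\left(-2 + 1\right) 7 - 27} = -6 + \frac{1}{\left(-1\right) 7 - 27} = -6 + \frac{1}{-7 - 27} = -6 + \frac{1}{-34} = -6 - \frac{1}{34} = - \frac{205}{34} \approx -6.0294$)
$\left(m{\left(-5,8 \right)} + x\right)^{2} = \left(\left(4 - -5 + 17 \cdot 8\right) - \frac{205}{34}\right)^{2} = \left(\left(4 + 5 + 136\right) - \frac{205}{34}\right)^{2} = \left(145 - \frac{205}{34}\right)^{2} = \left(\frac{4725}{34}\right)^{2} = \frac{22325625}{1156}$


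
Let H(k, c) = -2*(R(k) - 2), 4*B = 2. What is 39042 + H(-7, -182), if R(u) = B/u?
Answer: 273323/7 ≈ 39046.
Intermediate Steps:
B = ½ (B = (¼)*2 = ½ ≈ 0.50000)
R(u) = 1/(2*u)
H(k, c) = 4 - 1/k (H(k, c) = -2*(1/(2*k) - 2) = -2*(-2 + 1/(2*k)) = 4 - 1/k)
39042 + H(-7, -182) = 39042 + (4 - 1/(-7)) = 39042 + (4 - 1*(-⅐)) = 39042 + (4 + ⅐) = 39042 + 29/7 = 273323/7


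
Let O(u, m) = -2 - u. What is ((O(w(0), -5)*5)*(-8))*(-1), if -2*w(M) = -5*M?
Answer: -80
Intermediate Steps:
w(M) = 5*M/2 (w(M) = -(-5)*M/2 = 5*M/2)
((O(w(0), -5)*5)*(-8))*(-1) = (((-2 - 5*0/2)*5)*(-8))*(-1) = (((-2 - 1*0)*5)*(-8))*(-1) = (((-2 + 0)*5)*(-8))*(-1) = (-2*5*(-8))*(-1) = -10*(-8)*(-1) = 80*(-1) = -80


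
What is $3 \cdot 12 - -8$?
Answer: $44$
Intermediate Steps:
$3 \cdot 12 - -8 = 36 + 8 = 44$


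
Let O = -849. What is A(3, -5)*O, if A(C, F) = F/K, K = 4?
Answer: 4245/4 ≈ 1061.3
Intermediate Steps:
A(C, F) = F/4
A(3, -5)*O = ((1/4)*(-5))*(-849) = -5/4*(-849) = 4245/4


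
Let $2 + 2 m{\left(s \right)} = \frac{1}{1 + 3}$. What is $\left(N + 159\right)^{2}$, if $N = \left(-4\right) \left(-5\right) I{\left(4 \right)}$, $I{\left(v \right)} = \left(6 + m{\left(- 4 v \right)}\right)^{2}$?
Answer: $\frac{119880601}{256} \approx 4.6828 \cdot 10^{5}$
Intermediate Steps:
$m{\left(s \right)} = - \frac{7}{8}$ ($m{\left(s \right)} = -1 + \frac{1}{2 \left(1 + 3\right)} = -1 + \frac{1}{2 \cdot 4} = -1 + \frac{1}{2} \cdot \frac{1}{4} = -1 + \frac{1}{8} = - \frac{7}{8}$)
$I{\left(v \right)} = \frac{1681}{64}$ ($I{\left(v \right)} = \left(6 - \frac{7}{8}\right)^{2} = \left(\frac{41}{8}\right)^{2} = \frac{1681}{64}$)
$N = \frac{8405}{16}$ ($N = \left(-4\right) \left(-5\right) \frac{1681}{64} = 20 \cdot \frac{1681}{64} = \frac{8405}{16} \approx 525.31$)
$\left(N + 159\right)^{2} = \left(\frac{8405}{16} + 159\right)^{2} = \left(\frac{10949}{16}\right)^{2} = \frac{119880601}{256}$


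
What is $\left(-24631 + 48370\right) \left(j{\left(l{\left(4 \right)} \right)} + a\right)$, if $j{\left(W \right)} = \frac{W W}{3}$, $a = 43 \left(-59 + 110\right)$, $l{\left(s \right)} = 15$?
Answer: $53840052$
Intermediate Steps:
$a = 2193$ ($a = 43 \cdot 51 = 2193$)
$j{\left(W \right)} = \frac{W^{2}}{3}$ ($j{\left(W \right)} = W^{2} \cdot \frac{1}{3} = \frac{W^{2}}{3}$)
$\left(-24631 + 48370\right) \left(j{\left(l{\left(4 \right)} \right)} + a\right) = \left(-24631 + 48370\right) \left(\frac{15^{2}}{3} + 2193\right) = 23739 \left(\frac{1}{3} \cdot 225 + 2193\right) = 23739 \left(75 + 2193\right) = 23739 \cdot 2268 = 53840052$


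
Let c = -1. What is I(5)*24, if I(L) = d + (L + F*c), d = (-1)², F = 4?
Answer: 48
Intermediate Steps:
d = 1
I(L) = -3 + L (I(L) = 1 + (L + 4*(-1)) = 1 + (L - 4) = 1 + (-4 + L) = -3 + L)
I(5)*24 = (-3 + 5)*24 = 2*24 = 48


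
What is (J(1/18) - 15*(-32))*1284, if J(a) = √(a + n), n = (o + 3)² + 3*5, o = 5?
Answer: 616320 + 214*√2846 ≈ 6.2774e+5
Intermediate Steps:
n = 79 (n = (5 + 3)² + 3*5 = 8² + 15 = 64 + 15 = 79)
J(a) = √(79 + a) (J(a) = √(a + 79) = √(79 + a))
(J(1/18) - 15*(-32))*1284 = (√(79 + 1/18) - 15*(-32))*1284 = (√(79 + 1/18) + 480)*1284 = (√(1423/18) + 480)*1284 = (√2846/6 + 480)*1284 = (480 + √2846/6)*1284 = 616320 + 214*√2846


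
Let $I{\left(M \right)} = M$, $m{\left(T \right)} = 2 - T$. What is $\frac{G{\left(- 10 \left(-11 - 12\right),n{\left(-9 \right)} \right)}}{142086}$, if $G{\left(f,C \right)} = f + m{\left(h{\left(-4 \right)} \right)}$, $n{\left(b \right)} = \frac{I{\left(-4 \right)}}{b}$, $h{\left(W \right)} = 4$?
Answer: $\frac{38}{23681} \approx 0.0016047$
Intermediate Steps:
$n{\left(b \right)} = - \frac{4}{b}$
$G{\left(f,C \right)} = -2 + f$ ($G{\left(f,C \right)} = f + \left(2 - 4\right) = f - 2 = -2 + f$)
$\frac{G{\left(- 10 \left(-11 - 12\right),n{\left(-9 \right)} \right)}}{142086} = \frac{-2 - 10 \left(-11 - 12\right)}{142086} = \left(-2 - -230\right) \frac{1}{142086} = \left(-2 + 230\right) \frac{1}{142086} = 228 \cdot \frac{1}{142086} = \frac{38}{23681}$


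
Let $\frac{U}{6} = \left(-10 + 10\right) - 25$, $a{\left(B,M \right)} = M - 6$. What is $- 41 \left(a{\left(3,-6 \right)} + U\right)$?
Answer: $6642$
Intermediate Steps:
$a{\left(B,M \right)} = -6 + M$ ($a{\left(B,M \right)} = M - 6 = -6 + M$)
$U = -150$ ($U = 6 \left(\left(-10 + 10\right) - 25\right) = 6 \left(0 - 25\right) = 6 \left(-25\right) = -150$)
$- 41 \left(a{\left(3,-6 \right)} + U\right) = - 41 \left(\left(-6 - 6\right) - 150\right) = - 41 \left(-12 - 150\right) = \left(-41\right) \left(-162\right) = 6642$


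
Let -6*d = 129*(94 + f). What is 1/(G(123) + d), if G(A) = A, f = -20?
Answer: -1/1468 ≈ -0.00068120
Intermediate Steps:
d = -1591 (d = -43*(94 - 20)/2 = -43*74/2 = -⅙*9546 = -1591)
1/(G(123) + d) = 1/(123 - 1591) = 1/(-1468) = -1/1468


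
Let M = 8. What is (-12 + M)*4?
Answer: -16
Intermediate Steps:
(-12 + M)*4 = (-12 + 8)*4 = -4*4 = -16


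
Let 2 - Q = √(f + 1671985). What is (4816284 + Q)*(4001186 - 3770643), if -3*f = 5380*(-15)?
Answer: 1110361023298 - 691629*√188765 ≈ 1.1101e+12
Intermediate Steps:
f = 26900 (f = -5380*(-15)/3 = -⅓*(-80700) = 26900)
Q = 2 - 3*√188765 (Q = 2 - √(26900 + 1671985) = 2 - √1698885 = 2 - 3*√188765 ≈ -1301.4)
(4816284 + Q)*(4001186 - 3770643) = (4816284 + (2 - 3*√188765))*(4001186 - 3770643) = (4816286 - 3*√188765)*230543 = 1110361023298 - 691629*√188765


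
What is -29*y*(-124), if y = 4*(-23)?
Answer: -330832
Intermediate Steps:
y = -92
-29*y*(-124) = -29*(-92)*(-124) = 2668*(-124) = -330832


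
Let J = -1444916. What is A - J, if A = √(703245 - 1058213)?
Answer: 1444916 + 2*I*√88742 ≈ 1.4449e+6 + 595.79*I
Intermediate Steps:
A = 2*I*√88742 (A = √(-354968) = 2*I*√88742 ≈ 595.79*I)
A - J = 2*I*√88742 - 1*(-1444916) = 2*I*√88742 + 1444916 = 1444916 + 2*I*√88742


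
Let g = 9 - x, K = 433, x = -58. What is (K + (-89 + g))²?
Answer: 168921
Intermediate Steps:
g = 67 (g = 9 - 1*(-58) = 9 + 58 = 67)
(K + (-89 + g))² = (433 + (-89 + 67))² = (433 - 22)² = 411² = 168921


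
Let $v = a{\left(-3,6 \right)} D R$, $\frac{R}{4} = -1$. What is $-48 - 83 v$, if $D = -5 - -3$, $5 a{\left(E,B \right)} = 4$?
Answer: $- \frac{2896}{5} \approx -579.2$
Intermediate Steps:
$a{\left(E,B \right)} = \frac{4}{5}$ ($a{\left(E,B \right)} = \frac{1}{5} \cdot 4 = \frac{4}{5}$)
$R = -4$ ($R = 4 \left(-1\right) = -4$)
$D = -2$ ($D = -5 + 3 = -2$)
$v = \frac{32}{5}$ ($v = \frac{4}{5} \left(-2\right) \left(-4\right) = \left(- \frac{8}{5}\right) \left(-4\right) = \frac{32}{5} \approx 6.4$)
$-48 - 83 v = -48 - \frac{2656}{5} = - \frac{2896}{5}$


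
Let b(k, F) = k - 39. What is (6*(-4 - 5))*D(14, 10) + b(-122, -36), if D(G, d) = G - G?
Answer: -161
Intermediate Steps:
b(k, F) = -39 + k
D(G, d) = 0
(6*(-4 - 5))*D(14, 10) + b(-122, -36) = (6*(-4 - 5))*0 + (-39 - 122) = (6*(-9))*0 - 161 = -54*0 - 161 = 0 - 161 = -161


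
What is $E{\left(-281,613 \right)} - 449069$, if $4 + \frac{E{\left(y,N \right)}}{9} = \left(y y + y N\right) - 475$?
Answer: $-1293008$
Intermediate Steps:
$E{\left(y,N \right)} = -4311 + 9 y^{2} + 9 N y$ ($E{\left(y,N \right)} = -36 + 9 \left(\left(y y + y N\right) - 475\right) = -36 + 9 \left(\left(y^{2} + N y\right) - 475\right) = -36 + 9 \left(-475 + y^{2} + N y\right) = -36 + \left(-4275 + 9 y^{2} + 9 N y\right) = -4311 + 9 y^{2} + 9 N y$)
$E{\left(-281,613 \right)} - 449069 = \left(-4311 + 9 \left(-281\right)^{2} + 9 \cdot 613 \left(-281\right)\right) - 449069 = \left(-4311 + 9 \cdot 78961 - 1550277\right) - 449069 = \left(-4311 + 710649 - 1550277\right) - 449069 = -843939 - 449069 = -1293008$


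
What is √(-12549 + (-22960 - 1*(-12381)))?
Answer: 14*I*√118 ≈ 152.08*I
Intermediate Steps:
√(-12549 + (-22960 - 1*(-12381))) = √(-12549 + (-22960 + 12381)) = √(-12549 - 10579) = √(-23128) = 14*I*√118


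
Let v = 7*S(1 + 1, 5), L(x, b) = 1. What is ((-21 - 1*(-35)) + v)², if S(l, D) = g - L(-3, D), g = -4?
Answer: 441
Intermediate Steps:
S(l, D) = -5 (S(l, D) = -4 - 1*1 = -4 - 1 = -5)
v = -35 (v = 7*(-5) = -35)
((-21 - 1*(-35)) + v)² = ((-21 - 1*(-35)) - 35)² = ((-21 + 35) - 35)² = (14 - 35)² = (-21)² = 441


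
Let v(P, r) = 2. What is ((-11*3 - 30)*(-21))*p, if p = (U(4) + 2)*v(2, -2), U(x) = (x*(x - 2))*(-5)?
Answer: -100548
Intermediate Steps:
U(x) = -5*x*(-2 + x) (U(x) = (x*(-2 + x))*(-5) = -5*x*(-2 + x))
p = -76 (p = (5*4*(2 - 1*4) + 2)*2 = (5*4*(2 - 4) + 2)*2 = (5*4*(-2) + 2)*2 = (-40 + 2)*2 = -38*2 = -76)
((-11*3 - 30)*(-21))*p = ((-11*3 - 30)*(-21))*(-76) = ((-33 - 30)*(-21))*(-76) = -63*(-21)*(-76) = 1323*(-76) = -100548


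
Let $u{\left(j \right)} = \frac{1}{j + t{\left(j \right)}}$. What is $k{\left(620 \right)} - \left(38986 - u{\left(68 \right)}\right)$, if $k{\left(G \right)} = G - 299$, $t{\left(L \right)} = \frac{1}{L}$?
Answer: $- \frac{178825557}{4625} \approx -38665.0$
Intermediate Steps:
$k{\left(G \right)} = -299 + G$
$u{\left(j \right)} = \frac{1}{j + \frac{1}{j}}$
$k{\left(620 \right)} - \left(38986 - u{\left(68 \right)}\right) = \left(-299 + 620\right) - \left(38986 - \frac{68}{1 + 68^{2}}\right) = 321 - \left(38986 - \frac{68}{1 + 4624}\right) = 321 - \left(38986 - \frac{68}{4625}\right) = 321 - \frac{180310182}{4625} = - \frac{178825557}{4625}$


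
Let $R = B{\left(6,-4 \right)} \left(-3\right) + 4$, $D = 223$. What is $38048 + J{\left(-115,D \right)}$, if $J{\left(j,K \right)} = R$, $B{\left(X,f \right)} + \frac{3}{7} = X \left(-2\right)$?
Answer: $\frac{266625}{7} \approx 38089.0$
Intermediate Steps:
$B{\left(X,f \right)} = - \frac{3}{7} - 2 X$ ($B{\left(X,f \right)} = - \frac{3}{7} + X \left(-2\right) = - \frac{3}{7} - 2 X$)
$R = \frac{289}{7}$ ($R = \left(- \frac{3}{7} - 12\right) \left(-3\right) + 4 = \left(- \frac{87}{7}\right) \left(-3\right) + 4 = \frac{261}{7} + 4 = \frac{289}{7} \approx 41.286$)
$J{\left(j,K \right)} = \frac{289}{7}$
$38048 + J{\left(-115,D \right)} = 38048 + \frac{289}{7} = \frac{266625}{7}$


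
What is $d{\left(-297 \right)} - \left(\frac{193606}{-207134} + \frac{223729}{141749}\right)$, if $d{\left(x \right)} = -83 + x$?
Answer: $- \frac{5588046312436}{14680518683} \approx -380.64$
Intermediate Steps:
$d{\left(-297 \right)} - \left(\frac{193606}{-207134} + \frac{223729}{141749}\right) = \left(-83 - 297\right) - \left(\frac{193606}{-207134} + \frac{223729}{141749}\right) = -380 - \left(193606 \left(- \frac{1}{207134}\right) + 223729 \cdot \frac{1}{141749}\right) = -380 - \left(- \frac{96803}{103567} + \frac{223729}{141749}\right) = -380 - \frac{9449212896}{14680518683} = - \frac{5588046312436}{14680518683}$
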